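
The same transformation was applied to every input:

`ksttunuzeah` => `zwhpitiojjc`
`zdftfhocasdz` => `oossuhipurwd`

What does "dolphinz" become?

What's happening: shift every letter 11 places backward in the alphabet (wrapping around), then take characters alternately from the front and the back (1st, last, 2nd, 2nd-last, ...).
"dolphinz" → "sdaewxco" → "sodcaxew".

sodcaxew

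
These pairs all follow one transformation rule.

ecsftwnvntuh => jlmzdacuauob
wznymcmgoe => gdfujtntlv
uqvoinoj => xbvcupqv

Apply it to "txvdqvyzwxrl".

Each output is the input with this applied: shift every letter 7 places forward in the alphabet (wrapping around), then swap each adjacent pair of characters (1↔2, 3↔4, ...).
On "txvdqvyzwxrl": the first step gives "aeckxcfgdeys", and the second then gives "eakccxgfedsy".

eakccxgfedsy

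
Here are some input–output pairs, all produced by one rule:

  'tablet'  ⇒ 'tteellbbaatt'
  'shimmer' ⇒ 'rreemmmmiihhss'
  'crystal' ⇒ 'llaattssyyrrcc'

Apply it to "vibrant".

ttnnaarrbbiivv

Each output is the input with this applied: reverse the string, then double every character.
Starting from "vibrant": after the first operation, "tnarbiv"; after the second, "ttnnaarrbbiivv".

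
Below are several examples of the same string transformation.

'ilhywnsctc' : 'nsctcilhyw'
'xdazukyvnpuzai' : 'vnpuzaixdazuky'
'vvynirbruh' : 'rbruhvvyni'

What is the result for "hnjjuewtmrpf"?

The rule is to swap the front and back halves of the string.
For "hnjjuewtmrpf" the result is "wtmrpfhnjjue".

wtmrpfhnjjue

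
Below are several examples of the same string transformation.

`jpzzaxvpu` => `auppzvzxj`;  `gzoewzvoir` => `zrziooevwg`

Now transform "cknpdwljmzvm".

lmkvnzpmdjwc

In each case the input is transformed by: take characters alternately from the front and the back (1st, last, 2nd, 2nd-last, ...), then swap the first and last characters.
On "cknpdwljmzvm": the first step gives "cmkvnzpmdjwl", and the second then gives "lmkvnzpmdjwc".
(Check on "jpzzaxvpu": → "juppzvzxa" → "auppzvzxj" ✓)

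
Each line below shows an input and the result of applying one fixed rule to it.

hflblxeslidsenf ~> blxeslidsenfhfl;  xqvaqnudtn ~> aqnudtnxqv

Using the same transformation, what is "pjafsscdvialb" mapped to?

The pattern: move the first 3 characters to the end (rotate left by 3).
Doing the same to "pjafsscdvialb": "fsscdvialbpja".

fsscdvialbpja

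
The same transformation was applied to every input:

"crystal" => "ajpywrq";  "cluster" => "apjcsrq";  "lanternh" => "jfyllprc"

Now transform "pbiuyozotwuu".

In each case the input is transformed by: take characters alternately from the front and the back (1st, last, 2nd, 2nd-last, ...), then shift every letter 2 places backward in the alphabet (wrapping around).
On "pbiuyozotwuu": the first step gives "pubuiwutyooz", and the second then gives "nszsgusrwmmx".
(Check on "cluster": → "crleuts" → "apjcsrq" ✓)

nszsgusrwmmx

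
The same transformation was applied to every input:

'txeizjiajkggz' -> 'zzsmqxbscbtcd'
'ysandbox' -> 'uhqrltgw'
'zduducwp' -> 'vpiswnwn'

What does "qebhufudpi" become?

wibjxuanyn

Looking at the pairs, the operation is to move the last 3 characters to the front (rotate right by 3), then shift every letter 7 places backward in the alphabet (wrapping around).
"qebhufudpi" → "dpiqebhufu" → "wibjxuanyn".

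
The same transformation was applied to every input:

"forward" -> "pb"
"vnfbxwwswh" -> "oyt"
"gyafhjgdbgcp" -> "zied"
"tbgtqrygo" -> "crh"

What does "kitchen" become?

Looking at the pairs, the operation is to keep one character in every 3, starting at position 2 (positions 2nd, 5th, 8th, ...), then shift every letter 1 place forward in the alphabet (wrapping around).
On "kitchen": the first step gives "ih", and the second then gives "ji".

ji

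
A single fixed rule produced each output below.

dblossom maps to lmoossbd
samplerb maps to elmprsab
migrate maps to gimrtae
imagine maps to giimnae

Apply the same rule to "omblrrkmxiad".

diklmmorrxab

Rule — sort the characters into alphabetical order, then move the first 2 characters to the end (rotate left by 2).
"omblrrkmxiad" → "abdiklmmorrx" → "diklmmorrxab".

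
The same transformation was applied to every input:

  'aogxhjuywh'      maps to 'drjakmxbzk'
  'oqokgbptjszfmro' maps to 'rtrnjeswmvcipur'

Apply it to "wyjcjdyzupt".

zbmfmgbcxsw

The transformation: shift every letter 3 places forward in the alphabet (wrapping around).
So "wyjcjdyzupt" becomes "zbmfmgbcxsw".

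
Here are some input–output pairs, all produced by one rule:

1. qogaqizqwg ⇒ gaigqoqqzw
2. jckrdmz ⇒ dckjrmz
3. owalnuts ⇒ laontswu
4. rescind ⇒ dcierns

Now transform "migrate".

What's happening: sort the characters into alphabetical order, then swap each adjacent pair of characters (1↔2, 3↔4, ...).
Applying that to "migrate" gives "eaigrmt".

eaigrmt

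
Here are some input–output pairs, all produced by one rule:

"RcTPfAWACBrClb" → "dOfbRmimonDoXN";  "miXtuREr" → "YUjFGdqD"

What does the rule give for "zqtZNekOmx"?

LCFlzQWaYJ

Looking at the pairs, the operation is to shift every letter 12 places forward in the alphabet (wrapping around), then flip the case of every letter.
Applying both steps to "zqtZNekOmx": "lcfLZqwAyj", then "LCFlzQWaYJ".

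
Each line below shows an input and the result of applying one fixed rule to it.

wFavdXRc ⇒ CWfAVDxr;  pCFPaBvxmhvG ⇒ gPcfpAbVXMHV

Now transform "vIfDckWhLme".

In each case the input is transformed by: move the last character to the front, then flip the case of every letter.
Applying both steps to "vIfDckWhLme": "evIfDckWhLm", then "EViFdCKwHlM".

EViFdCKwHlM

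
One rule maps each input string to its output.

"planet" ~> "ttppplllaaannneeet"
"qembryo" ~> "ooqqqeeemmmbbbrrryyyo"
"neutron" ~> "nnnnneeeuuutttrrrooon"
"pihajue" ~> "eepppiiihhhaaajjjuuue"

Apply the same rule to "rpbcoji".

iirrrpppbbbcccooojjji

The transformation: repeat every character 3 times, then move the last 2 characters to the front (rotate right by 2).
Starting from "rpbcoji": after the first operation, "rrrpppbbbcccooojjjiii"; after the second, "iirrrpppbbbcccooojjji".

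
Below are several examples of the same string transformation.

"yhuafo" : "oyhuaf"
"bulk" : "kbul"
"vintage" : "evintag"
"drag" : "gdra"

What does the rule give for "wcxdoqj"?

jwcxdoq

Each output is the input with this applied: move the last character to the front.
On "wcxdoqj" that produces "jwcxdoq".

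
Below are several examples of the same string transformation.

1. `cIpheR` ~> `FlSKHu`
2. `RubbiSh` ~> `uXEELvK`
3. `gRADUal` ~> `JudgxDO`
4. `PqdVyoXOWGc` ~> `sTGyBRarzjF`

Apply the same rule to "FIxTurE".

ilAwXUh

What's happening: shift every letter 3 places forward in the alphabet (wrapping around), then flip the case of every letter.
Doing the same to "FIxTurE": "ilAwXUh".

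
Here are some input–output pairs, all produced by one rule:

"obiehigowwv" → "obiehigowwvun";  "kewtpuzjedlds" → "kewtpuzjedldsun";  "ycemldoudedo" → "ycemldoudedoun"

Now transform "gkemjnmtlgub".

gkemjnmtlgubun

The pattern: append "un".
For "gkemjnmtlgub" the result is "gkemjnmtlgubun".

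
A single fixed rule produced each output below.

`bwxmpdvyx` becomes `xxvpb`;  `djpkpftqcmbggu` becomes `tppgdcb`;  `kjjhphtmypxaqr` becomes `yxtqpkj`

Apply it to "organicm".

Each output is the input with this applied: keep every other character starting from the first (positions 1st, 3rd, 5th, ...), then sort the characters into reverse alphabetical order.
"organicm" → "ognc" → "ongc".

ongc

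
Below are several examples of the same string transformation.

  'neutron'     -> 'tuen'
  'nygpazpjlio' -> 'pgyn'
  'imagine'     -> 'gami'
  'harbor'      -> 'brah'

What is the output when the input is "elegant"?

In each case the input is transformed by: reverse the string, then keep only the last 4 characters.
"elegant" → "tnagele" → "gele".

gele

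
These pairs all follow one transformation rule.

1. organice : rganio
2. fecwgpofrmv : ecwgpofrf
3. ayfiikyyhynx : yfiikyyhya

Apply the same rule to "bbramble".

brambb

Rule — delete the last 2 characters, then move the first character to the end.
Working it through for "bbramble": intermediate "bbramb", final "brambb".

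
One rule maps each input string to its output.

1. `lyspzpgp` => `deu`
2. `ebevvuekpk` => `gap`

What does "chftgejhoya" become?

mlmf

Each output is the input with this applied: shift every letter 5 places forward in the alphabet (wrapping around), then keep one character in every 3, starting at position 2 (positions 2nd, 5th, 8th, ...).
On "chftgejhoya": the first step gives "hmkyljomtdf", and the second then gives "mlmf".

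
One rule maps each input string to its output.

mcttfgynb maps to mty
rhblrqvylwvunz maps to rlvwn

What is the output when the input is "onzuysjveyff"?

Looking at the pairs, the operation is to keep one character in every 3, starting at position 1 (positions 1st, 4th, 7th, ...).
Doing the same to "onzuysjveyff": "oujy".

oujy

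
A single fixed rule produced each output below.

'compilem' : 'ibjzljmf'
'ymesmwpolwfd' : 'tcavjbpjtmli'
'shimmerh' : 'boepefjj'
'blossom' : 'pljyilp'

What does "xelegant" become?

xkqubibd

The rule is to move the last 3 characters to the front (rotate right by 3), then shift every letter 3 places backward in the alphabet (wrapping around).
Applying both steps to "xelegant": "antxeleg", then "xkqubibd".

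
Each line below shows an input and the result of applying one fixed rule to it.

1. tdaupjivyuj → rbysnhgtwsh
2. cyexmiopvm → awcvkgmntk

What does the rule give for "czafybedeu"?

axydwzcbcs

Looking at the pairs, the operation is to shift every letter 2 places backward in the alphabet (wrapping around).
On "czafybedeu" that produces "axydwzcbcs".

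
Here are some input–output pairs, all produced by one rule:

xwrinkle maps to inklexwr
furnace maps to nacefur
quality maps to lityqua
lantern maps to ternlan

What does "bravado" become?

vadobra

Looking at the pairs, the operation is to move the first 3 characters to the end (rotate left by 3).
So "bravado" becomes "vadobra".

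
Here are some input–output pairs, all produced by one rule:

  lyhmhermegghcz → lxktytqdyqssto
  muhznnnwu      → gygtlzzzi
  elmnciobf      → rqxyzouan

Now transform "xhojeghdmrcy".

What's happening: shift every letter 12 places forward in the alphabet (wrapping around), then move the last character to the front.
On "xhojeghdmrcy": the first step gives "jtavqstpydok", and the second then gives "kjtavqstpydo".

kjtavqstpydo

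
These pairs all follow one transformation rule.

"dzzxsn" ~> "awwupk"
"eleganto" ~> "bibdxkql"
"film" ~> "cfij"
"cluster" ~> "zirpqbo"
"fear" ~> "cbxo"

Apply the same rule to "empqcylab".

The pattern: shift every letter 3 places backward in the alphabet (wrapping around).
For "empqcylab" the result is "bjmnzvixy".

bjmnzvixy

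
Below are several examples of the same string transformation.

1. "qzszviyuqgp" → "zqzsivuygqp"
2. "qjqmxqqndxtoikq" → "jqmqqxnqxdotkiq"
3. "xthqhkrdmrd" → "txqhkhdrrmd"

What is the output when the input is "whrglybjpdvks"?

What's happening: swap each adjacent pair of characters (1↔2, 3↔4, ...).
"whrglybjpdvks" → "hwgryljbdpkvs".

hwgryljbdpkvs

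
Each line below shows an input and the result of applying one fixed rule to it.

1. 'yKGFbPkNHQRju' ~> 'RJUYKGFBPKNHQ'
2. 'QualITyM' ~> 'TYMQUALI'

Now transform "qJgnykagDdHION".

Each output is the input with this applied: move the last 3 characters to the front (rotate right by 3), then convert every letter to uppercase.
For "qJgnykagDdHION" the result is "IONQJGNYKAGDDH".

IONQJGNYKAGDDH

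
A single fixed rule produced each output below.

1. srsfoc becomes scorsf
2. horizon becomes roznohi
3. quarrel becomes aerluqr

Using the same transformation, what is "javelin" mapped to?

vilnaje

The rule is to swap each adjacent pair of characters (1↔2, 3↔4, ...), then move the first 3 characters to the end (rotate left by 3).
So "javelin" becomes "vilnaje".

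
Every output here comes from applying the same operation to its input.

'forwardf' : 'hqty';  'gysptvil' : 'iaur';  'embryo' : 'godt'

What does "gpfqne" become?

The pattern: shift every letter 2 places forward in the alphabet (wrapping around), then keep only the first 4 characters.
For "gpfqne" the result is "irhs".

irhs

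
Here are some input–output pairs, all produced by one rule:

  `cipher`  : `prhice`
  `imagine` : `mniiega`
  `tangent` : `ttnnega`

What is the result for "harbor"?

What's happening: sort the characters into reverse alphabetical order, then swap each adjacent pair of characters (1↔2, 3↔4, ...).
"harbor" → "rrohba" → "rrhoab".

rrhoab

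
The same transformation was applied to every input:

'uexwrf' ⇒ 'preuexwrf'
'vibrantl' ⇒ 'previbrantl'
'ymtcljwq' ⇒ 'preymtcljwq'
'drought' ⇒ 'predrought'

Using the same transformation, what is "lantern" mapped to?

Looking at the pairs, the operation is to prepend "pre".
Applying that to "lantern" gives "prelantern".

prelantern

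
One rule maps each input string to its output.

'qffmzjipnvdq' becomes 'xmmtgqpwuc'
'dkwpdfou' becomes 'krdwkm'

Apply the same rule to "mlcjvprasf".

tsjqcwyh

The rule is to shift every letter 7 places forward in the alphabet (wrapping around), then delete the last 2 characters.
Working it through for "mlcjvprasf": intermediate "tsjqcwyhzm", final "tsjqcwyh".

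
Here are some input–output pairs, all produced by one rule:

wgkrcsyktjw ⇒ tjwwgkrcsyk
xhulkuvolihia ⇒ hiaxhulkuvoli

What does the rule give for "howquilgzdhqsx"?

qsxhowquilgzdh

In each case the input is transformed by: move the last 3 characters to the front (rotate right by 3).
"howquilgzdhqsx" → "qsxhowquilgzdh".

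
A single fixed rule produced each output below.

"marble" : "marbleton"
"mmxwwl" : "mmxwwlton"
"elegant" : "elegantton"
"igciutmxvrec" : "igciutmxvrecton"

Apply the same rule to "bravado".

bravadoton

Each output is the input with this applied: append "ton".
On "bravado" that produces "bravadoton".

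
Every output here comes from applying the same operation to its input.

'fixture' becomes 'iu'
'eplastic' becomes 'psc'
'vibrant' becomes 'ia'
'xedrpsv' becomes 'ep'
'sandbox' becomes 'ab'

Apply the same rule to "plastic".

lt

Rule — keep one character in every 3, starting at position 2 (positions 2nd, 5th, 8th, ...).
So "plastic" becomes "lt".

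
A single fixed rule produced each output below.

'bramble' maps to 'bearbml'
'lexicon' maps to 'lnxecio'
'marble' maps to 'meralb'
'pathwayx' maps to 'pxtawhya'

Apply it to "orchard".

odcrahr

The pattern: move the last character to the front, then swap each adjacent pair of characters (1↔2, 3↔4, ...).
For "orchard", step one produces "dorchar"; step two turns that into "odcrahr".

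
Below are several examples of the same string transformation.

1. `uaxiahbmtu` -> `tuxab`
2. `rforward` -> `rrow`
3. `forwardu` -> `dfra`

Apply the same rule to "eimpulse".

The rule is to move the last 3 characters to the front (rotate right by 3), then keep every other character starting from the second (positions 2nd, 4th, 6th, ...).
"eimpulse" → "lseeimpu" → "semu".

semu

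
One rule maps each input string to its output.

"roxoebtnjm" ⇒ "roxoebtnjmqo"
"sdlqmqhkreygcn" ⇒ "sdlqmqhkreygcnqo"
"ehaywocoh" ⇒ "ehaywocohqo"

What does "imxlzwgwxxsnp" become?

Each output is the input with this applied: append "qo".
For "imxlzwgwxxsnp" the result is "imxlzwgwxxsnpqo".

imxlzwgwxxsnpqo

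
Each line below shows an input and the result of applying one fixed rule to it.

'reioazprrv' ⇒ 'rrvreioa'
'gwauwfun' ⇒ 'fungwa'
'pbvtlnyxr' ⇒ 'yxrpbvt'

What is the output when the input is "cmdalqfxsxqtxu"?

txucmdalqfxs

The transformation: move the last 3 characters to the front (rotate right by 3), then delete the last 2 characters.
Starting from "cmdalqfxsxqtxu": after the first operation, "txucmdalqfxsxq"; after the second, "txucmdalqfxs".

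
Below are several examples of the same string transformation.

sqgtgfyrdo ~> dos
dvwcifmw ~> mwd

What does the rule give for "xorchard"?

Each output is the input with this applied: move the first character to the end, then keep only the last 3 characters.
Applying both steps to "xorchard": "orchardx", then "rdx".

rdx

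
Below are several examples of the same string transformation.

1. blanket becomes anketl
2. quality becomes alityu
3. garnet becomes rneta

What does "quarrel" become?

arrelu

The transformation: delete the first character, then move the first character to the end.
On "quarrel": the first step gives "uarrel", and the second then gives "arrelu".
(Check on "quality": → "uality" → "alityu" ✓)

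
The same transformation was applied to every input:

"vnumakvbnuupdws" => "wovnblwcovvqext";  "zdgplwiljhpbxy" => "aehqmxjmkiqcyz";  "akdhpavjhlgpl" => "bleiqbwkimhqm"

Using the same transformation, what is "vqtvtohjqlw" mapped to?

wruwupikrmx

The transformation: shift every letter 1 place forward in the alphabet (wrapping around).
So "vqtvtohjqlw" becomes "wruwupikrmx".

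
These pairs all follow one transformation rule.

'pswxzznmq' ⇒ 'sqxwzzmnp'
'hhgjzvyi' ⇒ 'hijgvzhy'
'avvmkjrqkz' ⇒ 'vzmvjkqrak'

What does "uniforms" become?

The pattern: swap the first and last characters, then swap each adjacent pair of characters (1↔2, 3↔4, ...).
Starting from "uniforms": after the first operation, "sniformu"; after the second, "nsfiroum".

nsfiroum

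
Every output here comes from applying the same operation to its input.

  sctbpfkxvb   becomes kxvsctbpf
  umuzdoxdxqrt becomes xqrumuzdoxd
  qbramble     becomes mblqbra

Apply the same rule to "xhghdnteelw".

eelxhghdnt

In each case the input is transformed by: delete the last character, then move the last 3 characters to the front (rotate right by 3).
"xhghdnteelw" → "xhghdnteel" → "eelxhghdnt".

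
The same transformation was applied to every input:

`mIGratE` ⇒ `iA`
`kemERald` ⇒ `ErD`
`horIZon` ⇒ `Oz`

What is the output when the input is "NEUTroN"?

In each case the input is transformed by: keep one character in every 3, starting at position 2 (positions 2nd, 5th, 8th, ...), then flip the case of every letter.
On "NEUTroN": the first step gives "Er", and the second then gives "eR".

eR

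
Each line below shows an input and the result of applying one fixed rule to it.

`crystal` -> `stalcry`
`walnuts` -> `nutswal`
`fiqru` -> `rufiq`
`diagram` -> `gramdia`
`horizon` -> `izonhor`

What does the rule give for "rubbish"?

bishrub

The transformation: move the first 3 characters to the end (rotate left by 3).
On "rubbish" that produces "bishrub".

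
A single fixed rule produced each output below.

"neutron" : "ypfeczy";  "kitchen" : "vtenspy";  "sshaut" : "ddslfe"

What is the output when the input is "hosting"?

The rule is to shift every letter 11 places forward in the alphabet (wrapping around).
So "hosting" becomes "szdetyr".

szdetyr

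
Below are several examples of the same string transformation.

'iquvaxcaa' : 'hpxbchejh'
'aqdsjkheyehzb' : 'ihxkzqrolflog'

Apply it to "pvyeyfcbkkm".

twcflfmjirr

Each output is the input with this applied: move the last character to the front, then shift every letter 7 places forward in the alphabet (wrapping around).
"pvyeyfcbkkm" → "mpvyeyfcbkk" → "twcflfmjirr".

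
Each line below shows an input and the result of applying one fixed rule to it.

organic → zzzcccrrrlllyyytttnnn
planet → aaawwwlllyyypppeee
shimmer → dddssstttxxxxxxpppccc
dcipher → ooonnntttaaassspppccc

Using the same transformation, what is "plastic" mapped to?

The transformation: shift every letter 11 places forward in the alphabet (wrapping around), then repeat every character 3 times.
For "plastic", step one produces "awldetn"; step two turns that into "aaawwwllldddeeetttnnn".

aaawwwllldddeeetttnnn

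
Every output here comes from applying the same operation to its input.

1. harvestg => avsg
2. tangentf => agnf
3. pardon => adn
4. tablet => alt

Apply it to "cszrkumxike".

sruxk

What's happening: keep every other character starting from the second (positions 2nd, 4th, 6th, ...).
So "cszrkumxike" becomes "sruxk".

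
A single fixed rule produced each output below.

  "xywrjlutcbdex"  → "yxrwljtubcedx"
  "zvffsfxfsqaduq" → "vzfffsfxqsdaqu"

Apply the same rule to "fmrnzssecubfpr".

In each case the input is transformed by: swap each adjacent pair of characters (1↔2, 3↔4, ...).
Doing the same to "fmrnzssecubfpr": "mfnrszesucfbrp".

mfnrszesucfbrp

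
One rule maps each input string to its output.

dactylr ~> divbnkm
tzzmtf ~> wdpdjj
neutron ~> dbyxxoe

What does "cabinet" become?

sxodmkl

In each case the input is transformed by: move the first 3 characters to the end (rotate left by 3), then shift every letter 10 places forward in the alphabet (wrapping around).
Applying both steps to "cabinet": "inetcab", then "sxodmkl".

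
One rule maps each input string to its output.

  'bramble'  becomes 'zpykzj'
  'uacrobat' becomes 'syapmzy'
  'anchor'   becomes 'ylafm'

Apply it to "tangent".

rylecl

Each output is the input with this applied: delete the last character, then shift every letter 2 places backward in the alphabet (wrapping around).
For "tangent", step one produces "tangen"; step two turns that into "rylecl".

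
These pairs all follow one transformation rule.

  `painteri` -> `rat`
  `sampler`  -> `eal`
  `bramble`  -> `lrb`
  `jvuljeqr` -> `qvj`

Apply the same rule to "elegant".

What's happening: move the last 2 characters to the front (rotate right by 2), then keep one character in every 3, starting at position 1 (positions 1st, 4th, 7th, ...).
For "elegant", step one produces "ntelega"; step two turns that into "nla".

nla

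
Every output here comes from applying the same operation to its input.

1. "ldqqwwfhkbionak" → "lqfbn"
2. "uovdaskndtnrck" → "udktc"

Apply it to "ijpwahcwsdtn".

iwcd

What's happening: keep one character in every 3, starting at position 1 (positions 1st, 4th, 7th, ...).
"ijpwahcwsdtn" → "iwcd".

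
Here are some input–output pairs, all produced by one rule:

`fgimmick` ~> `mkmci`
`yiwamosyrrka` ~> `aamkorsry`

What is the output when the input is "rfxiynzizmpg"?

Each output is the input with this applied: delete the first 3 characters, then take characters alternately from the front and the back (1st, last, 2nd, 2nd-last, ...).
Working it through for "rfxiynzizmpg": intermediate "iynzizmpg", final "igypnmzzi".

igypnmzzi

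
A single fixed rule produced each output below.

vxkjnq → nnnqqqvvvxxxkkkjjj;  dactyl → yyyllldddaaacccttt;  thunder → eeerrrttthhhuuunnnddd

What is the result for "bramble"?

llleeebbbrrraaammmbbb

The pattern: move the last 2 characters to the front (rotate right by 2), then repeat every character 3 times.
Applying that to "bramble" gives "llleeebbbrrraaammmbbb".
(Check on "dactyl": → "yldact" → "yyyllldddaaacccttt" ✓)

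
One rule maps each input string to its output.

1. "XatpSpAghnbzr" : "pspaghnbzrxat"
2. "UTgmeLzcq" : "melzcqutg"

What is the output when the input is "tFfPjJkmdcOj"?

The pattern: move the first 3 characters to the end (rotate left by 3), then convert every letter to lowercase.
So "tFfPjJkmdcOj" becomes "pjjkmdcojtff".

pjjkmdcojtff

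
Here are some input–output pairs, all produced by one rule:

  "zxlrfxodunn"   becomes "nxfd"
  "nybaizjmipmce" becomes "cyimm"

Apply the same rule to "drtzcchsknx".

nrcs

The pattern: move the last 2 characters to the front (rotate right by 2), then keep one character in every 3, starting at position 1 (positions 1st, 4th, 7th, ...).
"drtzcchsknx" → "nxdrtzcchsk" → "nrcs".
(Check on "zxlrfxodunn": → "nnzxlrfxodu" → "nxfd" ✓)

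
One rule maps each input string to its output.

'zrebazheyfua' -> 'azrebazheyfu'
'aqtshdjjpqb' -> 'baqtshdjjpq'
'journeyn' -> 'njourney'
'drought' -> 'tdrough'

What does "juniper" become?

In each case the input is transformed by: move the last character to the front.
On "juniper" that produces "rjunipe".

rjunipe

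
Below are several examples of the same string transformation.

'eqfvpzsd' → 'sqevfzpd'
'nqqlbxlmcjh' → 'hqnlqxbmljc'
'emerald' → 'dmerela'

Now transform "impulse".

The transformation: swap each adjacent pair of characters (1↔2, 3↔4, ...), then move the last character to the front.
"impulse" → "miupsle" → "emiupsl".

emiupsl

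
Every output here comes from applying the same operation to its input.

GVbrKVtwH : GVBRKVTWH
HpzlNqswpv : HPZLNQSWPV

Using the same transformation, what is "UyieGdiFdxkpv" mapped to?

UYIEGDIFDXKPV

The pattern: convert every letter to uppercase.
For "UyieGdiFdxkpv" the result is "UYIEGDIFDXKPV".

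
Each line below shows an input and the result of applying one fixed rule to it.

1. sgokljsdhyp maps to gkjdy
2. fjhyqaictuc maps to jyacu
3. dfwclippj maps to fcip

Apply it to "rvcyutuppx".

The rule is to keep every other character starting from the second (positions 2nd, 4th, 6th, ...).
"rvcyutuppx" → "vytpx".

vytpx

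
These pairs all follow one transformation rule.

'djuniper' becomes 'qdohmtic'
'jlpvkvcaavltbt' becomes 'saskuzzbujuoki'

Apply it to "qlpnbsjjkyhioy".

xnhgxjiiramokp

Rule — shift every letter 1 place backward in the alphabet (wrapping around), then reverse the string.
For "qlpnbsjjkyhioy", step one produces "pkomariijxghnx"; step two turns that into "xnhgxjiiramokp".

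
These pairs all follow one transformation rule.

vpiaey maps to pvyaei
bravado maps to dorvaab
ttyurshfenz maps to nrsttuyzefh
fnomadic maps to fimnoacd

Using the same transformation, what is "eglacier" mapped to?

egilrace

The transformation: sort the characters into alphabetical order, then move the first 3 characters to the end (rotate left by 3).
"eglacier" → "aceegilr" → "egilrace".
(Check on "vpiaey": → "aeipvy" → "pvyaei" ✓)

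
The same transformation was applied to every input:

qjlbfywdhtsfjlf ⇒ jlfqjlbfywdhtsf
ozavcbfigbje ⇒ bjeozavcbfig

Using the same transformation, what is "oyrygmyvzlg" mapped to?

zlgoyrygmyv

The transformation: move the last 3 characters to the front (rotate right by 3).
"oyrygmyvzlg" → "zlgoyrygmyv".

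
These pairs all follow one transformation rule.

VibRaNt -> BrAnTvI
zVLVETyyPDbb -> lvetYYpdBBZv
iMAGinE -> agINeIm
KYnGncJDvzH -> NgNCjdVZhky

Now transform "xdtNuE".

The rule is to flip the case of every letter, then move the first 2 characters to the end (rotate left by 2).
For "xdtNuE" the result is "TnUeXD".

TnUeXD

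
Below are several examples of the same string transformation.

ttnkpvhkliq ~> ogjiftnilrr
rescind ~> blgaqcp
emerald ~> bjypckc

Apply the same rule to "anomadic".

agbykmly

Each output is the input with this applied: reverse the string, then shift every letter 2 places backward in the alphabet (wrapping around).
Starting from "anomadic": after the first operation, "cidamona"; after the second, "agbykmly".
(Check on "ttnkpvhkliq": → "qilkhvpkntt" → "ogjiftnilrr" ✓)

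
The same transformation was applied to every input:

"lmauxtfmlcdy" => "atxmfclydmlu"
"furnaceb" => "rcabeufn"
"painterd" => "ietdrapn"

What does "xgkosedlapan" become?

Looking at the pairs, the operation is to swap each adjacent pair of characters (1↔2, 3↔4, ...), then move the first 3 characters to the end (rotate left by 3).
Starting from "xgkosedlapan": after the first operation, "gxokesldpana"; after the second, "kesldpanagxo".
(Check on "painterd": → "apnietdr" → "ietdrapn" ✓)

kesldpanagxo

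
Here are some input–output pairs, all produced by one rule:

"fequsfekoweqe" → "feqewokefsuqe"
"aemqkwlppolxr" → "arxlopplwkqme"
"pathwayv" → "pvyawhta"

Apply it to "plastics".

In each case the input is transformed by: reverse the string, then move the last character to the front.
For "plastics", step one produces "scitsalp"; step two turns that into "pscitsal".

pscitsal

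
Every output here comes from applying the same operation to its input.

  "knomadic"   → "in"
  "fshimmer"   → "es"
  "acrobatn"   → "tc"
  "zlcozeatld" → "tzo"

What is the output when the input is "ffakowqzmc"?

What's happening: swap the front and back halves of the string, then keep one character in every 3, starting at position 3 (positions 3rd, 6th, 9th, ...).
"ffakowqzmc" → "wqzmcffako" → "zfk".

zfk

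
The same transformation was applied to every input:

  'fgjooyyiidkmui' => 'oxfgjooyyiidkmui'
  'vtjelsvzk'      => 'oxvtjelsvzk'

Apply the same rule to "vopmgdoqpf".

oxvopmgdoqpf

In each case the input is transformed by: prepend "ox".
Doing the same to "vopmgdoqpf": "oxvopmgdoqpf".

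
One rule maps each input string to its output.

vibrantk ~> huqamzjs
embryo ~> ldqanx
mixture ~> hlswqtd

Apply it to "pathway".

The pattern: swap each adjacent pair of characters (1↔2, 3↔4, ...), then shift every letter 1 place backward in the alphabet (wrapping around).
So "pathway" becomes "zogszvx".

zogszvx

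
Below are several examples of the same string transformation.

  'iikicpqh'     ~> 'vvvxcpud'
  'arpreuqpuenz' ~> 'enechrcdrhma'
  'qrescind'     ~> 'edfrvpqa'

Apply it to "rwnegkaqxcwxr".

The pattern: swap each adjacent pair of characters (1↔2, 3↔4, ...), then shift every letter 13 places forward in the alphabet (wrapping around) — i.e. ROT13.
Doing the same to "rwnegkaqxcwxr": "jeraxtdnpkkje".

jeraxtdnpkkje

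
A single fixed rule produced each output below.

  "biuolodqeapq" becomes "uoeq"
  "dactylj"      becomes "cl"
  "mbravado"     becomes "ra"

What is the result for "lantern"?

Rule — keep one character in every 3, starting at position 3 (positions 3rd, 6th, 9th, ...).
Applying that to "lantern" gives "nr".

nr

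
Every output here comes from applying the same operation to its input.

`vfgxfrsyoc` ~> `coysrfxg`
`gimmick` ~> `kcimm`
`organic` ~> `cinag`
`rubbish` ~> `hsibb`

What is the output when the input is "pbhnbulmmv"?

Looking at the pairs, the operation is to reverse the string, then delete the last 2 characters.
Working it through for "pbhnbulmmv": intermediate "vmmlubnhbp", final "vmmlubnh".

vmmlubnh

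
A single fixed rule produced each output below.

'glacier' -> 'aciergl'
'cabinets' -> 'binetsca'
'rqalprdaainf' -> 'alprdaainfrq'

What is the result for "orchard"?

What's happening: move the first 2 characters to the end (rotate left by 2).
"orchard" → "chardor".

chardor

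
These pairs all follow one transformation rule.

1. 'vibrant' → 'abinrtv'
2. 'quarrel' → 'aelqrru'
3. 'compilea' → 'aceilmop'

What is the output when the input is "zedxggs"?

Looking at the pairs, the operation is to sort the characters into alphabetical order.
On "zedxggs" that produces "deggsxz".

deggsxz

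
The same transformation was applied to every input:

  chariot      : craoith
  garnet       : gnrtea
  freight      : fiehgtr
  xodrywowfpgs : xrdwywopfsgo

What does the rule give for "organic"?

oagincr

The pattern: swap each adjacent pair of characters (1↔2, 3↔4, ...), then move the first character to the end.
"organic" → "roaginc" → "oagincr".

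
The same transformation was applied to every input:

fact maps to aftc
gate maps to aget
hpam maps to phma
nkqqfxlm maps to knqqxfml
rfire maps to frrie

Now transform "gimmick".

The transformation: swap each adjacent pair of characters (1↔2, 3↔4, ...).
Applying that to "gimmick" gives "igmmcik".

igmmcik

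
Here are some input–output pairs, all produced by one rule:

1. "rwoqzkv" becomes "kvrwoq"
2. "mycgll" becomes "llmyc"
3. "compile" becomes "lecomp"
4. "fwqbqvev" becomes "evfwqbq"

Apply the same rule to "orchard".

What's happening: move the last 3 characters to the front (rotate right by 3), then delete the first character.
Applying both steps to "orchard": "ardorch", then "rdorch".

rdorch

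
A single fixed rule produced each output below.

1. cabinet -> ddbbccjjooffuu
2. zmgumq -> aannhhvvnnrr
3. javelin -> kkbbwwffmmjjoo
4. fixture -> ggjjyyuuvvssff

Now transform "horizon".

The transformation: shift every letter 1 place forward in the alphabet (wrapping around), then double every character.
On "horizon": the first step gives "ipsjapo", and the second then gives "iippssjjaappoo".

iippssjjaappoo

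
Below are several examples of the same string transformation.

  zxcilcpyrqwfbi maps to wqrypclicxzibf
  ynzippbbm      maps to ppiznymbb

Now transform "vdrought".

Looking at the pairs, the operation is to reverse the string, then move the first 3 characters to the end (rotate left by 3).
For "vdrought", step one produces "thguordv"; step two turns that into "uordvthg".
(Check on "ynzippbbm": → "mbbppizny" → "ppiznymbb" ✓)

uordvthg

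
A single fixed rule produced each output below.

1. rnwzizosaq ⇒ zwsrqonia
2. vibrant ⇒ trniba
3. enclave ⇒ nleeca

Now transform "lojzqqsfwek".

What's happening: sort the characters into reverse alphabetical order, then delete the first character.
"lojzqqsfwek" → "zwsqqolkjfe" → "wsqqolkjfe".

wsqqolkjfe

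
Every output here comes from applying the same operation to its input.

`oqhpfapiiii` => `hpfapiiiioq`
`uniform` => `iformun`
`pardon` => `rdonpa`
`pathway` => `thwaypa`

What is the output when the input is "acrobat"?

robatac

What's happening: move the first 2 characters to the end (rotate left by 2).
Doing the same to "acrobat": "robatac".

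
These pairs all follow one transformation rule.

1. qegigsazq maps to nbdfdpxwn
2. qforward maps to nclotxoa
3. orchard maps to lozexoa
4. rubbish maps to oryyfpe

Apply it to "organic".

Each output is the input with this applied: shift every letter 3 places backward in the alphabet (wrapping around).
Doing the same to "organic": "lodxkfz".

lodxkfz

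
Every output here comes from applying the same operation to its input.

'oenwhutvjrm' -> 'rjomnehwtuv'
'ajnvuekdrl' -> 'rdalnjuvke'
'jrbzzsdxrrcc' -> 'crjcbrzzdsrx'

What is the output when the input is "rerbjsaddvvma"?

mvrarejbasddv

Each output is the input with this applied: move the last 3 characters to the front (rotate right by 3), then swap each adjacent pair of characters (1↔2, 3↔4, ...).
Working it through for "rerbjsaddvvma": intermediate "vmarerbjsaddv", final "mvrarejbasddv".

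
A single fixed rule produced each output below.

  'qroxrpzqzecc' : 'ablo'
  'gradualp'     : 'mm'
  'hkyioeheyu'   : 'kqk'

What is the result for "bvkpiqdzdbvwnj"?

The rule is to shift every letter 12 places forward in the alphabet (wrapping around), then keep one character in every 3, starting at position 3 (positions 3rd, 6th, 9th, ...).
Applying both steps to "bvkpiqdzdbvwnj": "nhwbucplpnhizv", then "wcpi".

wcpi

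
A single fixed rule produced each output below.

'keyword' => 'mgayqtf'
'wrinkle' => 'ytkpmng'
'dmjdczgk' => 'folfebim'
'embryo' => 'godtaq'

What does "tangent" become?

vcpigpv

In each case the input is transformed by: shift every letter 2 places forward in the alphabet (wrapping around).
Applying that to "tangent" gives "vcpigpv".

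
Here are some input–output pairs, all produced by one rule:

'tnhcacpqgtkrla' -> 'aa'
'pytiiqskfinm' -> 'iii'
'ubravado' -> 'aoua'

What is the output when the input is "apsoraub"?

Rule — swap the front and back halves of the string, then keep only the vowels.
For "apsoraub", step one produces "raubapso"; step two turns that into "auao".

auao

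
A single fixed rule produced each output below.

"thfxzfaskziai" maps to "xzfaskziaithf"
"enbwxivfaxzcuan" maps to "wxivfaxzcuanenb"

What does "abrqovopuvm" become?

In each case the input is transformed by: move the first 3 characters to the end (rotate left by 3).
So "abrqovopuvm" becomes "qovopuvmabr".

qovopuvmabr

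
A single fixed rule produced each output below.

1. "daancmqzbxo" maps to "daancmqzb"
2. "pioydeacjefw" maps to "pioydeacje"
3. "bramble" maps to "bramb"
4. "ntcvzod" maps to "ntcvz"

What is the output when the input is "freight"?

freig

The transformation: delete the last 2 characters.
"freight" → "freig".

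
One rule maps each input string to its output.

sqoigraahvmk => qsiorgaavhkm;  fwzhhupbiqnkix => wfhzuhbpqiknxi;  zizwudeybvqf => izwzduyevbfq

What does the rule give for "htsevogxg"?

The pattern: swap each adjacent pair of characters (1↔2, 3↔4, ...).
Applying that to "htsevogxg" gives "thesovxgg".

thesovxgg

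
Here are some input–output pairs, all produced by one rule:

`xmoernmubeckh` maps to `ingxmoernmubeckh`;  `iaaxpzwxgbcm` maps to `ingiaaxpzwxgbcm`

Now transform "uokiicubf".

inguokiicubf

Looking at the pairs, the operation is to prepend "ing".
Doing the same to "uokiicubf": "inguokiicubf".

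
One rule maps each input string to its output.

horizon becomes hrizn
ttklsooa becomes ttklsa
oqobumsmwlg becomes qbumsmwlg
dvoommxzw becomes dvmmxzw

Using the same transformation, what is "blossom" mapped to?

blssm

Rule — remove every "o".
Doing the same to "blossom": "blssm".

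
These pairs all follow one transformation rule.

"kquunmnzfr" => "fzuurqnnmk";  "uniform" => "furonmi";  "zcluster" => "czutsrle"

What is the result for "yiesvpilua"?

ayvuspliie

Looking at the pairs, the operation is to sort the characters into reverse alphabetical order, then move the last character to the front.
On "yiesvpilua": the first step gives "yvuspliiea", and the second then gives "ayvuspliie".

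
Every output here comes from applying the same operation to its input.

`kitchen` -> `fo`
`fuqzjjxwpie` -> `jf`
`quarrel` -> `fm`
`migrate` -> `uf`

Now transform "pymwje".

kf

In each case the input is transformed by: shift every letter 1 place forward in the alphabet (wrapping around), then keep only the last 2 characters.
Starting from "pymwje": after the first operation, "qznxkf"; after the second, "kf".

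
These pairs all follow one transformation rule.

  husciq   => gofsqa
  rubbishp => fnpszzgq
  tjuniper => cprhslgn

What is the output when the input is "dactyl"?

wjbyar

The rule is to shift every letter 2 places backward in the alphabet (wrapping around), then move the last 2 characters to the front (rotate right by 2).
Starting from "dactyl": after the first operation, "byarwj"; after the second, "wjbyar".
(Check on "tjuniper": → "rhslgncp" → "cprhslgn" ✓)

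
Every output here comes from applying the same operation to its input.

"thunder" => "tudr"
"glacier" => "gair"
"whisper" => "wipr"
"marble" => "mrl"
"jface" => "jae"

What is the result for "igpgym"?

ipy

The pattern: keep every other character starting from the first (positions 1st, 3rd, 5th, ...).
So "igpgym" becomes "ipy".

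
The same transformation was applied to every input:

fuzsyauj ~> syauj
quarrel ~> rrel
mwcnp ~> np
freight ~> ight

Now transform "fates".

Rule — delete the first 3 characters.
On "fates" that produces "es".

es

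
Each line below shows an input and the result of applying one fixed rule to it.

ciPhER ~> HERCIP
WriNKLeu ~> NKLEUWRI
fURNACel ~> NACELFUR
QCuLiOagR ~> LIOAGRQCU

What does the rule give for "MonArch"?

The pattern: move the first 3 characters to the end (rotate left by 3), then convert every letter to uppercase.
So "MonArch" becomes "ARCHMON".

ARCHMON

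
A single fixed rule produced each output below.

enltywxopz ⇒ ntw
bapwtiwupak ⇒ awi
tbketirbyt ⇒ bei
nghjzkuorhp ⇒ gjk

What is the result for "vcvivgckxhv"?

Looking at the pairs, the operation is to keep every other character starting from the second (positions 2nd, 4th, 6th, ...), then keep only the first 3 characters.
On "vcvivgckxhv": the first step gives "cigkh", and the second then gives "cig".

cig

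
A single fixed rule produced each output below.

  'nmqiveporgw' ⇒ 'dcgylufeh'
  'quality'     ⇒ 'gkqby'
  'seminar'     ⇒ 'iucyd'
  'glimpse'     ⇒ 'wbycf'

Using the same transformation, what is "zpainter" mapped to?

What's happening: delete the last 2 characters, then shift every letter 10 places backward in the alphabet (wrapping around).
Applying both steps to "zpainter": "zpaint", then "pfqydj".

pfqydj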